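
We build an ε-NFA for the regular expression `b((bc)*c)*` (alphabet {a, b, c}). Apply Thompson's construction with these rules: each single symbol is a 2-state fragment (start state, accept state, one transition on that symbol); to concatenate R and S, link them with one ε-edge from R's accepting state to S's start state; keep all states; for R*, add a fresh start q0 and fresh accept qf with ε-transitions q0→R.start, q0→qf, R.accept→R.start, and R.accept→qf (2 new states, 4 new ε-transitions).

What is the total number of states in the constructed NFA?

12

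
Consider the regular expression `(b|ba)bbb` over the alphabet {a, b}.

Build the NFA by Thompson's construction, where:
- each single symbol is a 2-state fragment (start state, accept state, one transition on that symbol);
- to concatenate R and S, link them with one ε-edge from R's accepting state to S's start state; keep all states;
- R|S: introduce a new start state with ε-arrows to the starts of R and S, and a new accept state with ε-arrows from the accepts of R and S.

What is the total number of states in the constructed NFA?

14

Per subexpression:
Each of the 6 symbol leaves contributes a 2-state fragment.
  ba = 4 states
  b|ba = 8 states
  (b|ba)bbb = 14 states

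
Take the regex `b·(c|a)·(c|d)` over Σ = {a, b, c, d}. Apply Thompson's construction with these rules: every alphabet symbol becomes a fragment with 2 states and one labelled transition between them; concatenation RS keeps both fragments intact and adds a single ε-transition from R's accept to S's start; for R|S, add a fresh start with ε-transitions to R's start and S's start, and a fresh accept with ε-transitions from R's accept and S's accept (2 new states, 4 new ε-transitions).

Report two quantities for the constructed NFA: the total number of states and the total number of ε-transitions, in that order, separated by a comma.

14, 10

Recursing over subexpressions:
Each of the 5 symbol leaves contributes 2 states and 0 ε-transitions.
  c|a : 6 states, 4 ε-transitions
  c|d : 6 states, 4 ε-transitions
  b·(c|a)·(c|d) : 14 states, 10 ε-transitions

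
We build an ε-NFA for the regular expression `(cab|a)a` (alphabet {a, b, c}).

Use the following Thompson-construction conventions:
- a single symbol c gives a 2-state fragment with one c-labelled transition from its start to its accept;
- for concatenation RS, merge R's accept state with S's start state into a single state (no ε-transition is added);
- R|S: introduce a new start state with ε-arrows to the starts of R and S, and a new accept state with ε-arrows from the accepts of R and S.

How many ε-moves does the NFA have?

4

Building bottom-up:
Each of the 5 symbol leaves contributes 0 ε-transitions.
  cab : 0 ε-transitions
  cab|a : 4 ε-transitions
  (cab|a)a : 4 ε-transitions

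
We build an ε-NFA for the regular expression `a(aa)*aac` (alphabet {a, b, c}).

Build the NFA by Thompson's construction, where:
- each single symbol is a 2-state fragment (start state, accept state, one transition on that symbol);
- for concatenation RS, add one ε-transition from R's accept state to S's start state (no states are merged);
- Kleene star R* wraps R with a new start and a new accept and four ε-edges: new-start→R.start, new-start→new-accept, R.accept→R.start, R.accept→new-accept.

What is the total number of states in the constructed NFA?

Recursing over subexpressions:
Each of the 6 symbol leaves contributes a 2-state fragment.
  aa — 4 states
  (aa)* — 6 states
  a(aa)*aac — 14 states

14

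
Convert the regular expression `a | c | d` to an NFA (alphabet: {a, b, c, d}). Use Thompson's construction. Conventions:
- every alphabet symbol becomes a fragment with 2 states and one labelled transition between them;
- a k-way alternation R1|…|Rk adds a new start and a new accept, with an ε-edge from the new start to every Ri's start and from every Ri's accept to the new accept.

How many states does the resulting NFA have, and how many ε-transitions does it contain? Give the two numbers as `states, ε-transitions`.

8, 6

Per subexpression:
Each of the 3 symbol leaves contributes 2 states and 0 ε-transitions.
  a | c | d — 8 states, 6 ε-transitions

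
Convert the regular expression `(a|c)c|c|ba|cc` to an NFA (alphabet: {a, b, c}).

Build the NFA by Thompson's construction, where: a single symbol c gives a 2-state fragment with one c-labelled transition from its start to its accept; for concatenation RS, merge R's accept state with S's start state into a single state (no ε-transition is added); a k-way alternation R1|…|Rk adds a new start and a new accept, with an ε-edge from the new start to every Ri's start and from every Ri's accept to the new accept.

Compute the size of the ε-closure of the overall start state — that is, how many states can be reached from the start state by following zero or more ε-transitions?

7

Compute the ε-closure size of each fragment's start state recursively; a symbol fragment's start has no outgoing ε-edge, so its closure is just itself (size 1).
  a|c : new start ε-reaches every alternative's start; none of them accept ε, so the new accept is not reached: |closure| = 1 + 1 + 1 = 3
  (a|c)c : |closure| equals the left operand's closure size = 3 (its accept is not ε-reachable, so the closure stops there)
  ba : |closure| equals the left operand's closure size = 1 (its accept is not ε-reachable, so the closure stops there)
  cc : same as the first factor's closure: |closure| = 1
  (a|c)c|c|ba|cc : new start ε-reaches every alternative's start; none of them accept ε, so the new accept is not reached: |closure| = 1 + 3 + 1 + 1 + 1 = 7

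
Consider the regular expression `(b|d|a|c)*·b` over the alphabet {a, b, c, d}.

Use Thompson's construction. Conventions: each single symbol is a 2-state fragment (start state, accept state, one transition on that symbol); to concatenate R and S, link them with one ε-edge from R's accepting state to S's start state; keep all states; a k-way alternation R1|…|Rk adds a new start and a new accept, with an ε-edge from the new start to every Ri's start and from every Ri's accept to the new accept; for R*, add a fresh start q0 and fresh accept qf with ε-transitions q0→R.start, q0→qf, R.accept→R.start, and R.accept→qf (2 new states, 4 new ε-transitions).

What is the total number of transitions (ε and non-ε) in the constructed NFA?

18

By structural recursion:
Each of the 5 symbol leaves contributes 1 transition (1 symbol, 0 ε).
  b|d|a|c : 12 transitions (4 symbol, 8 ε)
  (b|d|a|c)* : 16 transitions (4 symbol, 12 ε)
  (b|d|a|c)*·b : 18 transitions (5 symbol, 13 ε)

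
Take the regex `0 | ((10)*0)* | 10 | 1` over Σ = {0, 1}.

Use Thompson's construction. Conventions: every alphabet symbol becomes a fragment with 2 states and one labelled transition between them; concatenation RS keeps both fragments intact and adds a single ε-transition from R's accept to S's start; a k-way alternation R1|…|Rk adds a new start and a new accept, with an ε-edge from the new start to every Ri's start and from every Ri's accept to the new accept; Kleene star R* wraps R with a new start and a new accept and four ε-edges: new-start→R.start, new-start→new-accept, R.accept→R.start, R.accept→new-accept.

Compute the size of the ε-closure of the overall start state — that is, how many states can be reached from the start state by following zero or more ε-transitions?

Compute the ε-closure size of each fragment's start state recursively; a symbol fragment's start has no outgoing ε-edge, so its closure is just itself (size 1).
  10 — same as the first factor's closure: |closure| = 1
  (10)* — new start has ε-edges to the inner start and to the new accept, so |closure| = 2 + 1 = 3
  (10)*0 — the left operand accepts ε, so the closure extends into the next operand (via the concat ε-link); |closure| = 3 + 1 = 4
  ((10)*0)* — the star's fresh start ε-reaches both the body's start and the fresh accept: |closure| = 2 + 4 = 6
  10 — |closure| equals the left operand's closure size = 1 (its accept is not ε-reachable, so the closure stops there)
  0 | ((10)*0)* | 10 | 1 — new start ε-reaches every alternative's start; at least one alternative accepts ε, so the union's new accept is reached too: |closure| = 1 + 1 + 6 + 1 + 1 + 1 = 11

11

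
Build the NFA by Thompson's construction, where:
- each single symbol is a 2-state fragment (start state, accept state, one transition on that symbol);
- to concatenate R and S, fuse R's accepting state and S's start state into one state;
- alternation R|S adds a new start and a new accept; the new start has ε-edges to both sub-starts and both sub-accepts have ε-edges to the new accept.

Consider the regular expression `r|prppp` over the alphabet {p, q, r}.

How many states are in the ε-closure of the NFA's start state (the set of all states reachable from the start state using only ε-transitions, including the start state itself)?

3

Let C(F) = |ε-closure(F.start)| within fragment F, and note whether F accepts ε. Symbol fragments have C = 1 and do not accept ε. Then:
  prppp — C equals the left operand's closure size = 1 (its accept is not ε-reachable, so the closure stops there)
  r|prppp — new start ε-reaches every alternative's start; none of them accept ε, so the new accept is not reached: C = 1 + 1 + 1 = 3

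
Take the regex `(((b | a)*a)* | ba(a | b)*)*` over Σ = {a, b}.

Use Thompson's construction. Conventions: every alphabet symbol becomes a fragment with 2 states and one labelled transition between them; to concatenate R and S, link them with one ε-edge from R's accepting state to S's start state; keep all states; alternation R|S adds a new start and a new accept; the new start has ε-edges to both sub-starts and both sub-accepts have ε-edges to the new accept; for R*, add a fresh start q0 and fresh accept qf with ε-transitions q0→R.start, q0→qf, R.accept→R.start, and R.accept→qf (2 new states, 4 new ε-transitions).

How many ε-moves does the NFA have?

31

Per subexpression:
Each of the 7 symbol leaves contributes 0 ε-transitions.
  b | a : 4 ε-transitions
  (b | a)* : 8 ε-transitions
  (b | a)*a : 9 ε-transitions
  ((b | a)*a)* : 13 ε-transitions
  a | b : 4 ε-transitions
  (a | b)* : 8 ε-transitions
  ba(a | b)* : 10 ε-transitions
  ((b | a)*a)* | ba(a | b)* : 27 ε-transitions
  (((b | a)*a)* | ba(a | b)*)* : 31 ε-transitions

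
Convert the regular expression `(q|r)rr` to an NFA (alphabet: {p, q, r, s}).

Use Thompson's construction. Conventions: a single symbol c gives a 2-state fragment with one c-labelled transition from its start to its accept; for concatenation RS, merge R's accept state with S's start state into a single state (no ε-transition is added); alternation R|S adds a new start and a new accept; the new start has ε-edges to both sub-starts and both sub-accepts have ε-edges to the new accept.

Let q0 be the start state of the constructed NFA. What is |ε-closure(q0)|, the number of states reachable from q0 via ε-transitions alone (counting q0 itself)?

3

Let C(F) = |ε-closure(F.start)| within fragment F, and note whether F accepts ε. Symbol fragments have C = 1 and do not accept ε. Then:
  q|r : new start ε-reaches every alternative's start; none of them accept ε, so the new accept is not reached: |closure| = 1 + 1 + 1 = 3
  (q|r)rr : same as the first factor's closure: |closure| = 3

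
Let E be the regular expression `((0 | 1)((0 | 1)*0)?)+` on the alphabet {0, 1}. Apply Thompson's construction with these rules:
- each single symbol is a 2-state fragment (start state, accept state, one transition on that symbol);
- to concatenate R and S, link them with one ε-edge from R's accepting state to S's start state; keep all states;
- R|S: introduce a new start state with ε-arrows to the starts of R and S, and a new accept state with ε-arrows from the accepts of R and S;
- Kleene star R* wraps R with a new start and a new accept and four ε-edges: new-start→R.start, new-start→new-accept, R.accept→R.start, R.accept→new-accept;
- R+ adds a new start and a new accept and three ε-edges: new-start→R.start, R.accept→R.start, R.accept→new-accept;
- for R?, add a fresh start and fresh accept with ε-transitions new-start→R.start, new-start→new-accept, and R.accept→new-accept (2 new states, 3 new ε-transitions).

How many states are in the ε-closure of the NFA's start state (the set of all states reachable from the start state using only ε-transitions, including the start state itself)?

Let C(F) = |ε-closure(F.start)| within fragment F, and note whether F accepts ε. Symbol fragments have C = 1 and do not accept ε. Then:
  0 | 1 → C = 1 + 1 + 1 = 3 (the new accept is not ε-reachable since no branch accepts ε)
  0 | 1 → new start ε-reaches every alternative's start; none of them accept ε, so the new accept is not reached: C = 1 + 1 + 1 = 3
  (0 | 1)* → C = 1 (new start) + 3 (body) + 1 (new accept) = 5
  (0 | 1)*0 → C = 5 + 1 = 6 (closure spills across the concat boundary because the left factor accepts ε)
  ((0 | 1)*0)? → new start has ε-edges to the inner start and to the new accept, so C = 2 + 6 = 8
  (0 | 1)((0 | 1)*0)? → C equals the left operand's closure size = 3 (its accept is not ε-reachable, so the closure stops there)
  ((0 | 1)((0 | 1)*0)?)+ → C = 1 + 3 = 4 (the body doesn't accept ε, so the new accept is not reached)

4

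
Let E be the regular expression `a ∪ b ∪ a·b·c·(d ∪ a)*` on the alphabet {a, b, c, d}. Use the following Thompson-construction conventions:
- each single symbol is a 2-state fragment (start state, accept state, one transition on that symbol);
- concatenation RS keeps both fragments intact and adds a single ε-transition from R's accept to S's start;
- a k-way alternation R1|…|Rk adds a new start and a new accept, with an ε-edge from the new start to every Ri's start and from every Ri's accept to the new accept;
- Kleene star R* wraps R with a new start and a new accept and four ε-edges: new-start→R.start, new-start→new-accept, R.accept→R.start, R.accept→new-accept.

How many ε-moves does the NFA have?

17

Bottom-up over the parse tree:
Each of the 7 symbol leaves contributes 0 ε-transitions.
  d ∪ a : 4 ε-transitions
  (d ∪ a)* : 8 ε-transitions
  a·b·c·(d ∪ a)* : 11 ε-transitions
  a ∪ b ∪ a·b·c·(d ∪ a)* : 17 ε-transitions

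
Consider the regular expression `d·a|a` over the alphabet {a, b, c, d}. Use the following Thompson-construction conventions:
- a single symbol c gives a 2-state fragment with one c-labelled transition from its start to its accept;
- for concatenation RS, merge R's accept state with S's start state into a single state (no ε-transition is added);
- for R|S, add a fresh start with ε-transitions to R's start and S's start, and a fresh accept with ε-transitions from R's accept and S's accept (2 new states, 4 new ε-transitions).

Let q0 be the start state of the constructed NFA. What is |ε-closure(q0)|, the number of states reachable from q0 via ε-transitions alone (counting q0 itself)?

3

Let C(F) = |ε-closure(F.start)| within fragment F, and note whether F accepts ε. Symbol fragments have C = 1 and do not accept ε. Then:
  d·a : |ε-closure| equals the left operand's closure size = 1 (its accept is not ε-reachable, so the closure stops there)
  d·a|a : new start ε-reaches every alternative's start; none of them accept ε, so the new accept is not reached: |ε-closure| = 1 + 1 + 1 = 3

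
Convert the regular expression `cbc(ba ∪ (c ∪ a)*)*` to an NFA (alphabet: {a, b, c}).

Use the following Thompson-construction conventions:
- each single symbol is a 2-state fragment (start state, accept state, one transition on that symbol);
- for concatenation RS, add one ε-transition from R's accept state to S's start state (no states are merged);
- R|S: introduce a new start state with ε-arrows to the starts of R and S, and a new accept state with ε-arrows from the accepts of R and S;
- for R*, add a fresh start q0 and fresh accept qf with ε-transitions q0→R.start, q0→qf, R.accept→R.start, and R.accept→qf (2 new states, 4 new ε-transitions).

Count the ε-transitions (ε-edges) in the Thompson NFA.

Bottom-up over the parse tree:
Each of the 7 symbol leaves contributes 0 ε-transitions.
  ba — 1 ε-transition
  c ∪ a — 4 ε-transitions
  (c ∪ a)* — 8 ε-transitions
  ba ∪ (c ∪ a)* — 13 ε-transitions
  (ba ∪ (c ∪ a)*)* — 17 ε-transitions
  cbc(ba ∪ (c ∪ a)*)* — 20 ε-transitions

20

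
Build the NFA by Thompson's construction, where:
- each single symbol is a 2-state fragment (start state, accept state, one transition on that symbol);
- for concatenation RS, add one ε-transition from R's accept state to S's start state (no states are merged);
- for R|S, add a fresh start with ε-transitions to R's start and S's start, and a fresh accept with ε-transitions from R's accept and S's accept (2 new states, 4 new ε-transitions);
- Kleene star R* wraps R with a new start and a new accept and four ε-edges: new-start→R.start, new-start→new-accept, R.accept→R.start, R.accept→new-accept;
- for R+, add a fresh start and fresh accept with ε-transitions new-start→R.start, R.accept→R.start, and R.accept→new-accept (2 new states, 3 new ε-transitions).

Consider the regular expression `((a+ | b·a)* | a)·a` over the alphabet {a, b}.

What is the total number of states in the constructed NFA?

18

Bottom-up over the parse tree:
Each of the 5 symbol leaves contributes a 2-state fragment.
  a+ : 4 states
  b·a : 4 states
  a+ | b·a : 10 states
  (a+ | b·a)* : 12 states
  (a+ | b·a)* | a : 16 states
  ((a+ | b·a)* | a)·a : 18 states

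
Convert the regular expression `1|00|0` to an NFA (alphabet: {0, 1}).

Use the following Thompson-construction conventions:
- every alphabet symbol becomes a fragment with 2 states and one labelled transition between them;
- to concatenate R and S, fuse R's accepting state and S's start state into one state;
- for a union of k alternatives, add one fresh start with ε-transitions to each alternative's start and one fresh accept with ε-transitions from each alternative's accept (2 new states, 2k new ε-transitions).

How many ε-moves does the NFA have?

By structural recursion:
Each of the 4 symbol leaves contributes 0 ε-transitions.
  00 : 0 ε-transitions
  1|00|0 : 6 ε-transitions

6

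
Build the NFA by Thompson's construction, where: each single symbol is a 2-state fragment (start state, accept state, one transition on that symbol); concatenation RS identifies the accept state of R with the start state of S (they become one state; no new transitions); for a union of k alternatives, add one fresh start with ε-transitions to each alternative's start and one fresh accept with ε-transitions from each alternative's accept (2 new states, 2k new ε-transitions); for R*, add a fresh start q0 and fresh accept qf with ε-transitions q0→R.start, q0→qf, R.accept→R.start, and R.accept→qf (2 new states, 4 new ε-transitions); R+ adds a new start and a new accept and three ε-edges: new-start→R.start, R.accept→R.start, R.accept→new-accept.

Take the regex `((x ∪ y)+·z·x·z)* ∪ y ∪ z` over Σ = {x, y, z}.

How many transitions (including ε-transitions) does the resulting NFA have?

Per subexpression:
Each of the 7 symbol leaves contributes 1 transition (1 symbol, 0 ε).
  x ∪ y = 6 transitions (2 symbol, 4 ε)
  (x ∪ y)+ = 9 transitions (2 symbol, 7 ε)
  (x ∪ y)+·z·x·z = 12 transitions (5 symbol, 7 ε)
  ((x ∪ y)+·z·x·z)* = 16 transitions (5 symbol, 11 ε)
  ((x ∪ y)+·z·x·z)* ∪ y ∪ z = 24 transitions (7 symbol, 17 ε)

24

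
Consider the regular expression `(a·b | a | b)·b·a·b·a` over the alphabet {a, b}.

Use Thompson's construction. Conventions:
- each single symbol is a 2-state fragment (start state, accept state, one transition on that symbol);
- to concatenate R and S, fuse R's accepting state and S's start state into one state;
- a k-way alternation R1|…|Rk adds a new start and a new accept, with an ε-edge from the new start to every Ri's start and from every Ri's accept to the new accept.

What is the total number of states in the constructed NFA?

Per subexpression:
Each of the 8 symbol leaves contributes a 2-state fragment.
  a·b = 3 states
  a·b | a | b = 9 states
  (a·b | a | b)·b·a·b·a = 13 states

13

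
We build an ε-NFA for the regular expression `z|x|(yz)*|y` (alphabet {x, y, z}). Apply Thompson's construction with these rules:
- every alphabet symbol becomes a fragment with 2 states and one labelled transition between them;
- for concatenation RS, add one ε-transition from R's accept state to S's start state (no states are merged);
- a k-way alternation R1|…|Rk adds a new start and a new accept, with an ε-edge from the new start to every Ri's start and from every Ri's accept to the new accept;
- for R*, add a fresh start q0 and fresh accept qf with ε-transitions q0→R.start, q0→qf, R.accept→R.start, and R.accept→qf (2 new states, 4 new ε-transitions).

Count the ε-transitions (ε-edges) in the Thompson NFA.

Recursing over subexpressions:
Each of the 5 symbol leaves contributes 0 ε-transitions.
  yz = 1 ε-transition
  (yz)* = 5 ε-transitions
  z|x|(yz)*|y = 13 ε-transitions

13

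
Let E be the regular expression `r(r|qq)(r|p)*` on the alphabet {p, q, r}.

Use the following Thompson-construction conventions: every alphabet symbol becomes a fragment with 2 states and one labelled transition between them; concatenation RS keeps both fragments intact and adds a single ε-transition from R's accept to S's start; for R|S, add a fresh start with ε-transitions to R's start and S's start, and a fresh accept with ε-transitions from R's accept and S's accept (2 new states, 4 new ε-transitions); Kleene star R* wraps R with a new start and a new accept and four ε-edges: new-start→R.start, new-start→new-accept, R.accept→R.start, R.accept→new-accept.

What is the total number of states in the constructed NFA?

Per subexpression:
Each of the 6 symbol leaves contributes a 2-state fragment.
  qq = 4 states
  r|qq = 8 states
  r|p = 6 states
  (r|p)* = 8 states
  r(r|qq)(r|p)* = 18 states

18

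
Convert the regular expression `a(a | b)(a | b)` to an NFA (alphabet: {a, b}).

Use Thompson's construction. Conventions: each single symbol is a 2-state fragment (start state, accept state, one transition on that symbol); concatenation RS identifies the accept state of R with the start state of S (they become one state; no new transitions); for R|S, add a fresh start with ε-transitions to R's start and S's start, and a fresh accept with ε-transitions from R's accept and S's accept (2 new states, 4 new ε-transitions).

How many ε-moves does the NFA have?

8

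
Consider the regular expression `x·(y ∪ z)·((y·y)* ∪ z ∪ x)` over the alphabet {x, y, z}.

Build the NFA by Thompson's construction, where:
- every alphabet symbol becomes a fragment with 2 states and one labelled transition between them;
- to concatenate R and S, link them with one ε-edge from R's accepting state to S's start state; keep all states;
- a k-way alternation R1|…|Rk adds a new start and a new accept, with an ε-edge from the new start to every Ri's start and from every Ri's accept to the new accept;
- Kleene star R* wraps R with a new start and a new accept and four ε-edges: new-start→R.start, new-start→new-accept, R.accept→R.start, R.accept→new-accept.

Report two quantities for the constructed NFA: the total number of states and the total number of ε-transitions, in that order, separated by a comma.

20, 17

Recursing over subexpressions:
Each of the 7 symbol leaves contributes 2 states and 0 ε-transitions.
  y ∪ z : 6 states, 4 ε-transitions
  y·y : 4 states, 1 ε-transition
  (y·y)* : 6 states, 5 ε-transitions
  (y·y)* ∪ z ∪ x : 12 states, 11 ε-transitions
  x·(y ∪ z)·((y·y)* ∪ z ∪ x) : 20 states, 17 ε-transitions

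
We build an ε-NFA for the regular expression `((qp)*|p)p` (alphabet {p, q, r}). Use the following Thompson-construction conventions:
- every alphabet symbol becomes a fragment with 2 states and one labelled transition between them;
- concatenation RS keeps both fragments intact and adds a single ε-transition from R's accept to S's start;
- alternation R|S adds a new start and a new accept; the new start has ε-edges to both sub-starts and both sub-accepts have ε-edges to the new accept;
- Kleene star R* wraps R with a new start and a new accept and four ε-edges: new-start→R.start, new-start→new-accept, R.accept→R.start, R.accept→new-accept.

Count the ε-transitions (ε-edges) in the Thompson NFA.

Per subexpression:
Each of the 4 symbol leaves contributes 0 ε-transitions.
  qp — 1 ε-transition
  (qp)* — 5 ε-transitions
  (qp)*|p — 9 ε-transitions
  ((qp)*|p)p — 10 ε-transitions

10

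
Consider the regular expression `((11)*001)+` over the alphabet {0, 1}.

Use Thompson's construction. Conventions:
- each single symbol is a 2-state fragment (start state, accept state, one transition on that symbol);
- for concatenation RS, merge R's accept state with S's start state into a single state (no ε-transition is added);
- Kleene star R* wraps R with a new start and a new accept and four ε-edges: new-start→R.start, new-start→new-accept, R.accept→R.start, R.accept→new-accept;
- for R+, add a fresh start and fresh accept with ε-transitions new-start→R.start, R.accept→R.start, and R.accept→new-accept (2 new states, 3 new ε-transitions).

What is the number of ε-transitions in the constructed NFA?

7

Per subexpression:
Each of the 5 symbol leaves contributes 0 ε-transitions.
  11 : 0 ε-transitions
  (11)* : 4 ε-transitions
  (11)*001 : 4 ε-transitions
  ((11)*001)+ : 7 ε-transitions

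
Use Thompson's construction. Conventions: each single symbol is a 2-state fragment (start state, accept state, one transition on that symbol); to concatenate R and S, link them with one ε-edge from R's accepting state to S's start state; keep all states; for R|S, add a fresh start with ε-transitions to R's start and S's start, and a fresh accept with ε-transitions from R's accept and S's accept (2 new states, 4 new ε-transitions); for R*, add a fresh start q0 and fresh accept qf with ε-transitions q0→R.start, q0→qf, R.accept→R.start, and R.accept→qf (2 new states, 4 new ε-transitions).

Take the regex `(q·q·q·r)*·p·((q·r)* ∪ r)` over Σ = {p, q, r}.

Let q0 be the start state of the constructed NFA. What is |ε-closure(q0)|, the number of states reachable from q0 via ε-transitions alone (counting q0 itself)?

Work bottom-up. For each fragment F, track |ε-closure(F.start)| and whether F's accept lies in that closure (i.e. whether F accepts ε). A single-symbol fragment has closure size 1 and does not accept ε.
  q·q·q·r : |ε-closure| equals the left operand's closure size = 1 (its accept is not ε-reachable, so the closure stops there)
  (q·q·q·r)* : |ε-closure| = 1 (new start) + 1 (body) + 1 (new accept) = 3
  q·r : same as the first factor's closure: |ε-closure| = 1
  (q·r)* : |ε-closure| = 1 (new start) + 1 (body) + 1 (new accept) = 3
  (q·r)* ∪ r : new start ε-reaches every alternative's start; at least one alternative accepts ε, so the union's new accept is reached too: |ε-closure| = 1 + 3 + 1 + 1 = 6
  (q·q·q·r)*·p·((q·r)* ∪ r) : the left operand accepts ε, so the closure extends into the next operand (via the concat ε-link); |ε-closure| = 3 + 1 = 4

4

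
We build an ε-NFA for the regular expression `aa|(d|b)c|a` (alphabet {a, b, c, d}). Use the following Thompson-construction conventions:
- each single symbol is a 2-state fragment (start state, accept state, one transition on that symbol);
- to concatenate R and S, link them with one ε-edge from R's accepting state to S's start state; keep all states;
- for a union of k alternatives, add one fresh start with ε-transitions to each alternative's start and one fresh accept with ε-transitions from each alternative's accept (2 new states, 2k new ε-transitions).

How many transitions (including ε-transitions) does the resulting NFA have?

18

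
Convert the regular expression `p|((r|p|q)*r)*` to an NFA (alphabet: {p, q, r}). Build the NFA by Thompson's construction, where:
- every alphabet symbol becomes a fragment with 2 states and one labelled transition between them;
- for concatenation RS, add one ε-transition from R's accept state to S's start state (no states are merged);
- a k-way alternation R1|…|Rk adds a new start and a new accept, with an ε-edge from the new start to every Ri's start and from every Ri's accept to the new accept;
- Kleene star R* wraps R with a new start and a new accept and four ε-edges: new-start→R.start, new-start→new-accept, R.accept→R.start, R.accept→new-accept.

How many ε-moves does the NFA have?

19

Recursing over subexpressions:
Each of the 5 symbol leaves contributes 0 ε-transitions.
  r|p|q : 6 ε-transitions
  (r|p|q)* : 10 ε-transitions
  (r|p|q)*r : 11 ε-transitions
  ((r|p|q)*r)* : 15 ε-transitions
  p|((r|p|q)*r)* : 19 ε-transitions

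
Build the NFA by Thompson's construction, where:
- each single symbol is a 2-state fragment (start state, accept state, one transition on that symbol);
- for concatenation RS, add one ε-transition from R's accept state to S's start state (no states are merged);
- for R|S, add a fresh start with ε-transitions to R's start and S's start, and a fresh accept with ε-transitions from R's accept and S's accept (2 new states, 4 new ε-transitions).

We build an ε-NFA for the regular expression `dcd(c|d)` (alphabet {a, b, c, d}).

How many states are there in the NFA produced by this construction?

12

Building bottom-up:
Each of the 5 symbol leaves contributes a 2-state fragment.
  c|d = 6 states
  dcd(c|d) = 12 states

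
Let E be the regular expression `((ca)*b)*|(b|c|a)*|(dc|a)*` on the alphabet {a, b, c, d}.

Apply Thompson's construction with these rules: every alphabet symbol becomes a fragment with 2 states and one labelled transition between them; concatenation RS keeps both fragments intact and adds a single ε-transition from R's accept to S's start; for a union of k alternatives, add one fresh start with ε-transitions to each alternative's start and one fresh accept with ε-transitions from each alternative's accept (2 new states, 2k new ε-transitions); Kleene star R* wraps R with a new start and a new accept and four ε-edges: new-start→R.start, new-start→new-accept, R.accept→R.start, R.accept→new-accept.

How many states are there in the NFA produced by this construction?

32

Recursing over subexpressions:
Each of the 9 symbol leaves contributes a 2-state fragment.
  ca → 4 states
  (ca)* → 6 states
  (ca)*b → 8 states
  ((ca)*b)* → 10 states
  b|c|a → 8 states
  (b|c|a)* → 10 states
  dc → 4 states
  dc|a → 8 states
  (dc|a)* → 10 states
  ((ca)*b)*|(b|c|a)*|(dc|a)* → 32 states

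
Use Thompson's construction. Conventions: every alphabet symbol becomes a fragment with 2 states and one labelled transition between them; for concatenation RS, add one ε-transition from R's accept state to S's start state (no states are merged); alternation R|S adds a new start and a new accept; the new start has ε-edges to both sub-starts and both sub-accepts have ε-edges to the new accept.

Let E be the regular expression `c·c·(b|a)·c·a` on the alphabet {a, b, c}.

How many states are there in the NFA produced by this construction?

Bottom-up over the parse tree:
Each of the 6 symbol leaves contributes a 2-state fragment.
  b|a : 6 states
  c·c·(b|a)·c·a : 14 states

14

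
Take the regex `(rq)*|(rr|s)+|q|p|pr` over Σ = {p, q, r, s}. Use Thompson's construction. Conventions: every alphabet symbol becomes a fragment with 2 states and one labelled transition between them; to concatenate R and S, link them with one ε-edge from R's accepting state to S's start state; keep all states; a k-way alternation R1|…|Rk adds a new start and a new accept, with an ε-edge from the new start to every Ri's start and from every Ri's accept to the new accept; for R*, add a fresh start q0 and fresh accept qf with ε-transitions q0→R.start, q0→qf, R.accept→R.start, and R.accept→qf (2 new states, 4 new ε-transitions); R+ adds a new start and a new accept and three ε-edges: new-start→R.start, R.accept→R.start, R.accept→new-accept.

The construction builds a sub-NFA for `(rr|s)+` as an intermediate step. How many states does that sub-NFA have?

Fragment for `(rr|s)+`:
Each of the 3 symbol leaves contributes a 2-state fragment.
  rr → 4 states
  rr|s → 8 states
  (rr|s)+ → 10 states

10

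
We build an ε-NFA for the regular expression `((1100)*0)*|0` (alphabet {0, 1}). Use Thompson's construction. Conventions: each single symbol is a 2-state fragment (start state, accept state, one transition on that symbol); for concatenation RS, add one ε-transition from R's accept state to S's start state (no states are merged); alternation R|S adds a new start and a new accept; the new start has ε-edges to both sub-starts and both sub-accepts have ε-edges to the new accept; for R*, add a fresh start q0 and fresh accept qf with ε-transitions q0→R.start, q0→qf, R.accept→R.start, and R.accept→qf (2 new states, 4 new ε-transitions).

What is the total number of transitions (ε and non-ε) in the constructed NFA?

Recursing over subexpressions:
Each of the 6 symbol leaves contributes 1 transition (1 symbol, 0 ε).
  1100 : 7 transitions (4 symbol, 3 ε)
  (1100)* : 11 transitions (4 symbol, 7 ε)
  (1100)*0 : 13 transitions (5 symbol, 8 ε)
  ((1100)*0)* : 17 transitions (5 symbol, 12 ε)
  ((1100)*0)*|0 : 22 transitions (6 symbol, 16 ε)

22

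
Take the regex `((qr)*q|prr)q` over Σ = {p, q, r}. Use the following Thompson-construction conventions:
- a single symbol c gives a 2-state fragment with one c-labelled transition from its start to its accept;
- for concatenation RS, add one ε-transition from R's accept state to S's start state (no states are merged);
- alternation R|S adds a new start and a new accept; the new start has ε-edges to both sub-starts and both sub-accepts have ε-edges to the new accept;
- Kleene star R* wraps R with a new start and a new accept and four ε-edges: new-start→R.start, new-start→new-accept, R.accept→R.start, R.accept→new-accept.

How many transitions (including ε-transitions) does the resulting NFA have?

20

Recursing over subexpressions:
Each of the 7 symbol leaves contributes 1 transition (1 symbol, 0 ε).
  qr → 3 transitions (2 symbol, 1 ε)
  (qr)* → 7 transitions (2 symbol, 5 ε)
  (qr)*q → 9 transitions (3 symbol, 6 ε)
  prr → 5 transitions (3 symbol, 2 ε)
  (qr)*q|prr → 18 transitions (6 symbol, 12 ε)
  ((qr)*q|prr)q → 20 transitions (7 symbol, 13 ε)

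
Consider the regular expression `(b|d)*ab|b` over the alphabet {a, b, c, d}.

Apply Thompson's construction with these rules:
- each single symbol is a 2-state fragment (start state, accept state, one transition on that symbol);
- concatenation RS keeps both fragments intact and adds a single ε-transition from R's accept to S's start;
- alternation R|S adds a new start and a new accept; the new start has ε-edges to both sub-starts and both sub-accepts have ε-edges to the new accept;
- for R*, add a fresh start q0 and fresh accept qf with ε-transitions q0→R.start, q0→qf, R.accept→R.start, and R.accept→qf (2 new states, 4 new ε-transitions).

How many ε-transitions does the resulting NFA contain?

Building bottom-up:
Each of the 5 symbol leaves contributes 0 ε-transitions.
  b|d — 4 ε-transitions
  (b|d)* — 8 ε-transitions
  (b|d)*ab — 10 ε-transitions
  (b|d)*ab|b — 14 ε-transitions

14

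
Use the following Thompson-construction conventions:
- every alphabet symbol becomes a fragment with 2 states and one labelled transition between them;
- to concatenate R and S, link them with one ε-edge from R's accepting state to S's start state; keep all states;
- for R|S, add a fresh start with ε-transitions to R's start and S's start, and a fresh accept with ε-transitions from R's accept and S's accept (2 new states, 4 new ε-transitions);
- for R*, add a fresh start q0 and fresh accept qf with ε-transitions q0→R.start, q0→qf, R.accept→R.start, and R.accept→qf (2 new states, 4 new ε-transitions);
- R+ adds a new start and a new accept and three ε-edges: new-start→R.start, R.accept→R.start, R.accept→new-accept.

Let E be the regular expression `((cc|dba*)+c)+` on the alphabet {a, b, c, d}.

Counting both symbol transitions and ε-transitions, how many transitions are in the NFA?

Building bottom-up:
Each of the 6 symbol leaves contributes 1 transition (1 symbol, 0 ε).
  cc — 3 transitions (2 symbol, 1 ε)
  a* — 5 transitions (1 symbol, 4 ε)
  dba* — 9 transitions (3 symbol, 6 ε)
  cc|dba* — 16 transitions (5 symbol, 11 ε)
  (cc|dba*)+ — 19 transitions (5 symbol, 14 ε)
  (cc|dba*)+c — 21 transitions (6 symbol, 15 ε)
  ((cc|dba*)+c)+ — 24 transitions (6 symbol, 18 ε)

24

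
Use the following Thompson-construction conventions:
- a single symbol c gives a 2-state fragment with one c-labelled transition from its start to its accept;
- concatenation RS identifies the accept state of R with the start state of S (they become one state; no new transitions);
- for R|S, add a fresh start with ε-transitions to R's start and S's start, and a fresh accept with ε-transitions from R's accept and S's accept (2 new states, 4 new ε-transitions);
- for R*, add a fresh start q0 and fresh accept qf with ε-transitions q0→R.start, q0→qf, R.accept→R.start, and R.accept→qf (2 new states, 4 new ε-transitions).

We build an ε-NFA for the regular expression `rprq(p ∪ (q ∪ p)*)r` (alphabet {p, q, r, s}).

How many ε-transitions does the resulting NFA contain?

Per subexpression:
Each of the 8 symbol leaves contributes 0 ε-transitions.
  q ∪ p : 4 ε-transitions
  (q ∪ p)* : 8 ε-transitions
  p ∪ (q ∪ p)* : 12 ε-transitions
  rprq(p ∪ (q ∪ p)*)r : 12 ε-transitions

12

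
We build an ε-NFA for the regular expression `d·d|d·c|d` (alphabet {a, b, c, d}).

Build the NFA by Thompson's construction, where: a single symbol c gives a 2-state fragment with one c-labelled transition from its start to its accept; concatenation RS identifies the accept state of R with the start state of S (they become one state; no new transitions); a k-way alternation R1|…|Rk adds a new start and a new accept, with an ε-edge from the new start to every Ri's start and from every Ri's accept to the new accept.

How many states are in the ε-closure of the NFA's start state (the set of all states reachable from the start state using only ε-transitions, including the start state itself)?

4

Compute the ε-closure size of each fragment's start state recursively; a symbol fragment's start has no outgoing ε-edge, so its closure is just itself (size 1).
  d·d — same as the first factor's closure: C = 1
  d·c — same as the first factor's closure: C = 1
  d·d|d·c|d — new start ε-reaches every alternative's start; none of them accept ε, so the new accept is not reached: C = 1 + 1 + 1 + 1 = 4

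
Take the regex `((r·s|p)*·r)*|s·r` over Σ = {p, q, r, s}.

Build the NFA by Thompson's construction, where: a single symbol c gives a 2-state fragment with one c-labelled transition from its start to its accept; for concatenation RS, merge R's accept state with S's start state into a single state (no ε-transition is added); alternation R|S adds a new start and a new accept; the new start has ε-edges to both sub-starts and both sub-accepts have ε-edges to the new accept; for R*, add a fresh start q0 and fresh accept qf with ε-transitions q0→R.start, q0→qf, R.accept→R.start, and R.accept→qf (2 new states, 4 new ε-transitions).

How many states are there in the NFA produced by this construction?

17

Bottom-up over the parse tree:
Each of the 6 symbol leaves contributes a 2-state fragment.
  r·s = 3 states
  r·s|p = 7 states
  (r·s|p)* = 9 states
  (r·s|p)*·r = 10 states
  ((r·s|p)*·r)* = 12 states
  s·r = 3 states
  ((r·s|p)*·r)*|s·r = 17 states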